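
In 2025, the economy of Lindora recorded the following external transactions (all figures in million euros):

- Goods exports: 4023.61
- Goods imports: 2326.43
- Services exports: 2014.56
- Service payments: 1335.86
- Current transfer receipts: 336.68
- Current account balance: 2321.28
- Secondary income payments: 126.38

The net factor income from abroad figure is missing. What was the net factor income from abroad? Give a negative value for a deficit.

-264.90

Current account = goods balance + services balance + net primary income + net secondary income
Sum of the known components = 2586.18
Net factor income from abroad = CA - (known components) = 2321.28 - 2586.18 = -264.90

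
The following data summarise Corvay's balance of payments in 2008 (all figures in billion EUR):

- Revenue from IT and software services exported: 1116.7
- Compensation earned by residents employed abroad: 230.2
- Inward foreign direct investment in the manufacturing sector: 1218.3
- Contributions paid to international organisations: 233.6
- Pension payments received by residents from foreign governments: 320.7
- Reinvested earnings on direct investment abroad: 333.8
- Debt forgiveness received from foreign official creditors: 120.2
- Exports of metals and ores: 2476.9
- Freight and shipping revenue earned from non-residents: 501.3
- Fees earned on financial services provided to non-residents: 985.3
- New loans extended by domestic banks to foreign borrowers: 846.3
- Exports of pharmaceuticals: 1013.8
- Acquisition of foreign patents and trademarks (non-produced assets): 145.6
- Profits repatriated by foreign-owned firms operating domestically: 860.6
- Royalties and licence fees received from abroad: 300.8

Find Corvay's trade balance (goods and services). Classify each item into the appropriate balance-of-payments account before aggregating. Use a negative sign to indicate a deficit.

Goods: 2476.9 + 1013.8 = 3490.7
Services: 300.8 + 985.3 + 1116.7 + 501.3 = 2904.1
Trade balance = 3490.7 + 2904.1 = 6394.8
(Excluded from the trade balance — primary income: compensation earned by residents employed abroad 230.2, reinvested earnings on direct investment abroad 333.8, profits repatriated by foreign-owned firms operating domestically 860.6; financial account: inward foreign direct investment in the manufacturing sector 1218.3, new loans extended by domestic banks to foreign borrowers 846.3; secondary income: contributions paid to international organisations 233.6, pension payments received by residents from foreign governments 320.7; capital account: debt forgiveness received from foreign official creditors 120.2, acquisition of foreign patents and trademarks (non-produced assets) 145.6.)

6394.8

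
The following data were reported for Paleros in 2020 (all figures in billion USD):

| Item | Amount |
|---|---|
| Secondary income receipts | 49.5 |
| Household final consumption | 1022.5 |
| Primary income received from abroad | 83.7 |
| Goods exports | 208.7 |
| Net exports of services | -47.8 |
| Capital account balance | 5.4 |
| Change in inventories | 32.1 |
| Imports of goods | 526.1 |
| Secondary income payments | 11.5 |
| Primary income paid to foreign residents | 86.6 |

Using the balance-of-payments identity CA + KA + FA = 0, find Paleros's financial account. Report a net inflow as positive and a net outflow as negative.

Goods balance = 208.7 - 526.1 = -317.4
Services balance = -47.8
Trade balance (goods + services) = -317.4 + (-47.8) = -365.2
Net primary income = 83.7 - 86.6 = -2.9
Net secondary income = 49.5 - 11.5 = 38.0
Current account = -365.2 + (-2.9) + 38.0 = -330.1
Financial account = -(-330.1 + 5.4) = 324.7

324.7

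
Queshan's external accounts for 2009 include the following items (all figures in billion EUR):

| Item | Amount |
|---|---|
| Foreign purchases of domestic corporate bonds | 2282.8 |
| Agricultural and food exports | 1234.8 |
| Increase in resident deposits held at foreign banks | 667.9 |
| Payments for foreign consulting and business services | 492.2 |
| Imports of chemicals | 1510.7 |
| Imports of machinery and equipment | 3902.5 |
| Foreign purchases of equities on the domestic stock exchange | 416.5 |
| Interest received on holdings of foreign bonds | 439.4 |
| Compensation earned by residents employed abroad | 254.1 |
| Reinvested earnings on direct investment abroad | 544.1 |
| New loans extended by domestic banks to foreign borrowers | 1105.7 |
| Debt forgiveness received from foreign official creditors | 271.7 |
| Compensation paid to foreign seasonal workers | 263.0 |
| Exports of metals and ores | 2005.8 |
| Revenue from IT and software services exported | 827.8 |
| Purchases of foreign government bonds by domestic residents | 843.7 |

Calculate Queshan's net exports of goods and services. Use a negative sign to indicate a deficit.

Goods: 2005.8 + 1234.8 - 1510.7 - 3902.5 = -2172.6
Services: -492.2 + 827.8 = 335.6
Trade balance = -2172.6 + 335.6 = -1837.0
(Excluded from the trade balance — financial account: foreign purchases of domestic corporate bonds 2282.8, increase in resident deposits held at foreign banks 667.9, foreign purchases of equities on the domestic stock exchange 416.5, new loans extended by domestic banks to foreign borrowers 1105.7, purchases of foreign government bonds by domestic residents 843.7; primary income: interest received on holdings of foreign bonds 439.4, compensation earned by residents employed abroad 254.1, reinvested earnings on direct investment abroad 544.1, compensation paid to foreign seasonal workers 263.0; capital account: debt forgiveness received from foreign official creditors 271.7.)

-1837.0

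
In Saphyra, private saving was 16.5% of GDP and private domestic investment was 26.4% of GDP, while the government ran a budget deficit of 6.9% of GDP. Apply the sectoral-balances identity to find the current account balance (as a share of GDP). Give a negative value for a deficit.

-16.8

By the sectoral-balances identity, CA = (S_private - I) + (T - G).
Private balance = 16.5 - 26.4 = -9.9
Government balance (T - G) = -6.9
CA = -9.9 + (-6.9) = -16.8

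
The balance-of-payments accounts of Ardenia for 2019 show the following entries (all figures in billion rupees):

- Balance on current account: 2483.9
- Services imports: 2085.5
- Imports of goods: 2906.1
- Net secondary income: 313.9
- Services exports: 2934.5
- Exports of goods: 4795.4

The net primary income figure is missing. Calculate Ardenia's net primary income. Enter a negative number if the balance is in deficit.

-568.3

Current account = goods balance + services balance + net primary income + net secondary income
Sum of the known components = 3052.2
Net primary income = CA - (known components) = 2483.9 - 3052.2 = -568.3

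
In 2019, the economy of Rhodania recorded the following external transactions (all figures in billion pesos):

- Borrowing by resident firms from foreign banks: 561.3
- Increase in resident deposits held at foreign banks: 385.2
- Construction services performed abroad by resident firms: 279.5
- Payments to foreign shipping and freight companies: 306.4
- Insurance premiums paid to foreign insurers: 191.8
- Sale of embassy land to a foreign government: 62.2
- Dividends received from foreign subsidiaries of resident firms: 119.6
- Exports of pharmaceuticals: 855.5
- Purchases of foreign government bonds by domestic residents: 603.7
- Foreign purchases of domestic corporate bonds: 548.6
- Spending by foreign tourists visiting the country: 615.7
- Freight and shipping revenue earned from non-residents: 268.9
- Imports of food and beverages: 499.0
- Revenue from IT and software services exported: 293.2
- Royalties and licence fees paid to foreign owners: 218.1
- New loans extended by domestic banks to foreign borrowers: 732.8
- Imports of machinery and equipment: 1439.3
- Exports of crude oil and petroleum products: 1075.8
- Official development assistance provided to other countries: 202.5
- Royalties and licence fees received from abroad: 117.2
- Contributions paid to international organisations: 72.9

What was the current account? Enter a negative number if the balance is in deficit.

695.4

Goods: 855.5 - 1439.3 + 1075.8 - 499.0 = -7.0
Services: 268.9 + 615.7 - 218.1 + 293.2 + 117.2 + 279.5 - 306.4 - 191.8 = 858.2
Primary income: 119.6
Secondary income: -202.5 - 72.9 = -275.4
Current account = (-7.0) + 858.2 + 119.6 + (-275.4) = 695.4
(Excluded from the current account — financial account: borrowing by resident firms from foreign banks 561.3, increase in resident deposits held at foreign banks 385.2, purchases of foreign government bonds by domestic residents 603.7, foreign purchases of domestic corporate bonds 548.6, new loans extended by domestic banks to foreign borrowers 732.8; capital account: sale of embassy land to a foreign government 62.2.)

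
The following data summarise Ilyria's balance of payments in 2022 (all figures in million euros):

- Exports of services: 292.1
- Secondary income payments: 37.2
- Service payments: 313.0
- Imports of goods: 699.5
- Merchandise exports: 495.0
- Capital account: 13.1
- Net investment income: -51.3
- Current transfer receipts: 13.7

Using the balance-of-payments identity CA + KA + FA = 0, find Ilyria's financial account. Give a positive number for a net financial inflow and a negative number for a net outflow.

Goods balance = 495.0 - 699.5 = -204.5
Services balance = 292.1 - 313.0 = -20.9
Trade balance (goods + services) = -204.5 + (-20.9) = -225.4
Net primary income = -51.3
Net secondary income = 13.7 - 37.2 = -23.5
Current account = -225.4 + (-51.3) + (-23.5) = -300.2
Financial account = -(-300.2 + 13.1) = 287.1

287.1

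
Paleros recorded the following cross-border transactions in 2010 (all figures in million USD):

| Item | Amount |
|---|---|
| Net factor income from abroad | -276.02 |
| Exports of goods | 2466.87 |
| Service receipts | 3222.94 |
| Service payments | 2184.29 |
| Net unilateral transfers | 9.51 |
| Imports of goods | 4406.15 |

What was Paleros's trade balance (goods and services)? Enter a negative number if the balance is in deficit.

Goods balance = 2466.87 - 4406.15 = -1939.28
Services balance = 3222.94 - 2184.29 = 1038.65
Trade balance (goods + services) = -1939.28 + 1038.65 = -900.63

-900.63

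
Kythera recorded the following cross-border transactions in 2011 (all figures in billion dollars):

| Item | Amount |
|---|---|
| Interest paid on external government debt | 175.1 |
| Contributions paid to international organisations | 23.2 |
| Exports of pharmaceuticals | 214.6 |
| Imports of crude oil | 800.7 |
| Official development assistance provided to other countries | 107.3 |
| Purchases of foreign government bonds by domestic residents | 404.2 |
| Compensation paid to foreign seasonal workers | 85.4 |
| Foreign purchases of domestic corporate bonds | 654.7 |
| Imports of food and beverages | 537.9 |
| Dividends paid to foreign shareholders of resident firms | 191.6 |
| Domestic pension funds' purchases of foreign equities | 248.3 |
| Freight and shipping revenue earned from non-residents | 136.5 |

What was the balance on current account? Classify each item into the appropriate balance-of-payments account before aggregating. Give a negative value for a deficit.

Goods: -537.9 + 214.6 - 800.7 = -1124.0
Services: 136.5
Primary income: -85.4 - 175.1 - 191.6 = -452.1
Secondary income: -107.3 - 23.2 = -130.5
Current account = (-1124.0) + 136.5 + (-452.1) + (-130.5) = -1570.1
(Excluded from the current account — financial account: purchases of foreign government bonds by domestic residents 404.2, foreign purchases of domestic corporate bonds 654.7, domestic pension funds' purchases of foreign equities 248.3.)

-1570.1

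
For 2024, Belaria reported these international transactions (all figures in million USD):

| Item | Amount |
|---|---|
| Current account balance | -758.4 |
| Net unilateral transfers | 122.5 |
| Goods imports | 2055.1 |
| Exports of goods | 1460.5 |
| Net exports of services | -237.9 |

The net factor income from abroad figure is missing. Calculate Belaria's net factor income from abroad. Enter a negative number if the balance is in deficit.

Current account = goods balance + services balance + net primary income + net secondary income
Sum of the known components = -710.0
Net factor income from abroad = CA - (known components) = -758.4 - (-710.0) = -48.4

-48.4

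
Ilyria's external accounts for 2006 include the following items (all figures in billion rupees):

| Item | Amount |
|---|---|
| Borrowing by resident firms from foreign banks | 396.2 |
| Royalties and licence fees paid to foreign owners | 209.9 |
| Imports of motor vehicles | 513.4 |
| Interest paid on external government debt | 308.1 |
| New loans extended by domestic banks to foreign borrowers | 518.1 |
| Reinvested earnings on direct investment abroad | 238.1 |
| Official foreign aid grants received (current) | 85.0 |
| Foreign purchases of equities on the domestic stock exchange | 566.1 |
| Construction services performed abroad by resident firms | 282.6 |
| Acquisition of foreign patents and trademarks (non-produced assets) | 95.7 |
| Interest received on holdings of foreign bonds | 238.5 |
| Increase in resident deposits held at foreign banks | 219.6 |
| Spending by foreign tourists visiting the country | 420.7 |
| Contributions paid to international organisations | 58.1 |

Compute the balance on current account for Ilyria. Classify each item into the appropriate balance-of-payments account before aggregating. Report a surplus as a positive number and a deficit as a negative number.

175.4

Goods: -513.4
Services: -209.9 + 282.6 + 420.7 = 493.4
Primary income: 238.1 - 308.1 + 238.5 = 168.5
Secondary income: -58.1 + 85.0 = 26.9
Current account = (-513.4) + 493.4 + 168.5 + 26.9 = 175.4
(Excluded from the current account — financial account: borrowing by resident firms from foreign banks 396.2, new loans extended by domestic banks to foreign borrowers 518.1, foreign purchases of equities on the domestic stock exchange 566.1, increase in resident deposits held at foreign banks 219.6; capital account: acquisition of foreign patents and trademarks (non-produced assets) 95.7.)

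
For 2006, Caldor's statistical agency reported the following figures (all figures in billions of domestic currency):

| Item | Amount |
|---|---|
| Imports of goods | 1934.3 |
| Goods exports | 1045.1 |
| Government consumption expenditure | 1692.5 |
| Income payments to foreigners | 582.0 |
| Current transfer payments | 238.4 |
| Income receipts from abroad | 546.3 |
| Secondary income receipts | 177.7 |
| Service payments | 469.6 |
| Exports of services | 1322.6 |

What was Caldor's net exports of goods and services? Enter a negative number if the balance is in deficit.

Goods balance = 1045.1 - 1934.3 = -889.2
Services balance = 1322.6 - 469.6 = 853.0
Trade balance (goods + services) = -889.2 + 853.0 = -36.2

-36.2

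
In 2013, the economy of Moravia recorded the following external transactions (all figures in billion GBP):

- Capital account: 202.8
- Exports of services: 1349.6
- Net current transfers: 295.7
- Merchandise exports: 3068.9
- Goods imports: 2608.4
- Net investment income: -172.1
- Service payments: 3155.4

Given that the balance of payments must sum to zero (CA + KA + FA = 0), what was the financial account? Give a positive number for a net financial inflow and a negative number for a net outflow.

1018.9

Goods balance = 3068.9 - 2608.4 = 460.5
Services balance = 1349.6 - 3155.4 = -1805.8
Trade balance (goods + services) = 460.5 + (-1805.8) = -1345.3
Net primary income = -172.1
Net secondary income = 295.7
Current account = -1345.3 + (-172.1) + 295.7 = -1221.7
Financial account = -(-1221.7 + 202.8) = 1018.9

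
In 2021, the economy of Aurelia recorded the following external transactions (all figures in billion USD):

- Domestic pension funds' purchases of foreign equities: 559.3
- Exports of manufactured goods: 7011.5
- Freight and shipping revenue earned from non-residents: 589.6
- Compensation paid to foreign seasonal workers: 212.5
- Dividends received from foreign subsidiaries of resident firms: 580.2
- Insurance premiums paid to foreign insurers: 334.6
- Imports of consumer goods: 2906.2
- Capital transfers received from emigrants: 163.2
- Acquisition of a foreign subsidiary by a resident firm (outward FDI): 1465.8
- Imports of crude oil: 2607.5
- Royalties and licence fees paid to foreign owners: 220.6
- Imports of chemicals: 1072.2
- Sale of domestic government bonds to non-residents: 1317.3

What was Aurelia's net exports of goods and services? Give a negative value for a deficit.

460.0

Goods: -2607.5 - 2906.2 - 1072.2 + 7011.5 = 425.6
Services: -334.6 - 220.6 + 589.6 = 34.4
Trade balance = 425.6 + 34.4 = 460.0
(Excluded from the trade balance — financial account: domestic pension funds' purchases of foreign equities 559.3, acquisition of a foreign subsidiary by a resident firm (outward FDI) 1465.8, sale of domestic government bonds to non-residents 1317.3; primary income: compensation paid to foreign seasonal workers 212.5, dividends received from foreign subsidiaries of resident firms 580.2; capital account: capital transfers received from emigrants 163.2.)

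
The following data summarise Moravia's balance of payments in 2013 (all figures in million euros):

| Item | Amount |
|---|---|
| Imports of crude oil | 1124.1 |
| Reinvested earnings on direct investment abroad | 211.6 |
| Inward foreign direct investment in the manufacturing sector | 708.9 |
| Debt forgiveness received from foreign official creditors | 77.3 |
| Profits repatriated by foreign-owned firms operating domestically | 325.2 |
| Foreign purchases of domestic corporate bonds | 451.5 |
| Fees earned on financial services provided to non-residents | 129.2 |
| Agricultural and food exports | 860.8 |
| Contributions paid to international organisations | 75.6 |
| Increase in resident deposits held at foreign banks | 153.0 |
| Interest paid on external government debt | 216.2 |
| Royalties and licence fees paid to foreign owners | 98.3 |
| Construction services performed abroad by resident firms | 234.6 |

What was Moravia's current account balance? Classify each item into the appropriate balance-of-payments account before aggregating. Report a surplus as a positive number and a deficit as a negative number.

Goods: -1124.1 + 860.8 = -263.3
Services: 234.6 + 129.2 - 98.3 = 265.5
Primary income: 211.6 - 325.2 - 216.2 = -329.8
Secondary income: -75.6
Current account = (-263.3) + 265.5 + (-329.8) + (-75.6) = -403.2
(Excluded from the current account — financial account: inward foreign direct investment in the manufacturing sector 708.9, foreign purchases of domestic corporate bonds 451.5, increase in resident deposits held at foreign banks 153.0; capital account: debt forgiveness received from foreign official creditors 77.3.)

-403.2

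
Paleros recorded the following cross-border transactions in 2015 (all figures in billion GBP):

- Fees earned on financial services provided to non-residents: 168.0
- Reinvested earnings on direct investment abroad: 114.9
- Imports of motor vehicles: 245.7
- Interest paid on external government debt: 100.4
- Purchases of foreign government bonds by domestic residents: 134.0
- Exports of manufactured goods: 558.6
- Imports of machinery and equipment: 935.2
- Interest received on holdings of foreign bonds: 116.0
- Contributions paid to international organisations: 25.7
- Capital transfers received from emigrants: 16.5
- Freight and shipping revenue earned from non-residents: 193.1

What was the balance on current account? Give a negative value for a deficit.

-156.4

Goods: -245.7 + 558.6 - 935.2 = -622.3
Services: 193.1 + 168.0 = 361.1
Primary income: -100.4 + 114.9 + 116.0 = 130.5
Secondary income: -25.7
Current account = (-622.3) + 361.1 + 130.5 + (-25.7) = -156.4
(Excluded from the current account — financial account: purchases of foreign government bonds by domestic residents 134.0; capital account: capital transfers received from emigrants 16.5.)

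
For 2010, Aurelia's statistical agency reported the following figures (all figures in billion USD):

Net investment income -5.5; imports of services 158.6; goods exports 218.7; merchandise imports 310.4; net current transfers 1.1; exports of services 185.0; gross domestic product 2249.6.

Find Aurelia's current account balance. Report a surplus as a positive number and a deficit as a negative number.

Goods balance = 218.7 - 310.4 = -91.7
Services balance = 185.0 - 158.6 = 26.4
Trade balance (goods + services) = -91.7 + 26.4 = -65.3
Net primary income = -5.5
Net secondary income = 1.1
Current account = -65.3 + (-5.5) + 1.1 = -69.7

-69.7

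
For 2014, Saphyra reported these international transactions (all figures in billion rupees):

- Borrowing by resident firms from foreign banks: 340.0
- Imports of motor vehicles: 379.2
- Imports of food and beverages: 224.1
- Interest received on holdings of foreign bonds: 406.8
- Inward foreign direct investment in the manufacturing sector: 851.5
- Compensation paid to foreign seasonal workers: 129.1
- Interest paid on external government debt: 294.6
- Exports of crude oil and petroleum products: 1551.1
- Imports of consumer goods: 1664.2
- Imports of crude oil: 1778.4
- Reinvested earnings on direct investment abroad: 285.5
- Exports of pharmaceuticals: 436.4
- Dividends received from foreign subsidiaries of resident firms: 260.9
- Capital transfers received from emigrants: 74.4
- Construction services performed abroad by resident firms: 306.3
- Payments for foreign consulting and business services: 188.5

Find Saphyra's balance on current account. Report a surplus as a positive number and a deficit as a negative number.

-1411.1

Goods: -224.1 + 1551.1 - 379.2 - 1664.2 + 436.4 - 1778.4 = -2058.4
Services: -188.5 + 306.3 = 117.8
Primary income: -294.6 - 129.1 + 260.9 + 406.8 + 285.5 = 529.5
Current account = (-2058.4) + 117.8 + 529.5 = -1411.1
(Excluded from the current account — financial account: borrowing by resident firms from foreign banks 340.0, inward foreign direct investment in the manufacturing sector 851.5; capital account: capital transfers received from emigrants 74.4.)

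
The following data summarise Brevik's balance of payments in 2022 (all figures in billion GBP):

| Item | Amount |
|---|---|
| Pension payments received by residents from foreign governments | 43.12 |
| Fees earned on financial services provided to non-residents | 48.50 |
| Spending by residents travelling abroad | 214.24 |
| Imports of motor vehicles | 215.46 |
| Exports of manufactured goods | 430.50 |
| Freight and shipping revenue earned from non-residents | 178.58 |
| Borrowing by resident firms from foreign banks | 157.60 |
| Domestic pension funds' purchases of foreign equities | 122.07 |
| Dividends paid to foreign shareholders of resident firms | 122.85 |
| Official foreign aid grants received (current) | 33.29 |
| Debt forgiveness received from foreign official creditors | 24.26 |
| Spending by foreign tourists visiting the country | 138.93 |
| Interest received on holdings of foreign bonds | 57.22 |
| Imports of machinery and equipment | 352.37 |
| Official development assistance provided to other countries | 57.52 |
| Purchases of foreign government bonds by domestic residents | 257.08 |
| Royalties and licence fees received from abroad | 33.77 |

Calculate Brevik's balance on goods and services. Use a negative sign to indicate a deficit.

48.21

Goods: 430.50 - 352.37 - 215.46 = -137.33
Services: 138.93 + 48.50 - 214.24 + 178.58 + 33.77 = 185.54
Trade balance = -137.33 + 185.54 = 48.21
(Excluded from the trade balance — secondary income: pension payments received by residents from foreign governments 43.12, official foreign aid grants received (current) 33.29, official development assistance provided to other countries 57.52; financial account: borrowing by resident firms from foreign banks 157.60, domestic pension funds' purchases of foreign equities 122.07, purchases of foreign government bonds by domestic residents 257.08; primary income: dividends paid to foreign shareholders of resident firms 122.85, interest received on holdings of foreign bonds 57.22; capital account: debt forgiveness received from foreign official creditors 24.26.)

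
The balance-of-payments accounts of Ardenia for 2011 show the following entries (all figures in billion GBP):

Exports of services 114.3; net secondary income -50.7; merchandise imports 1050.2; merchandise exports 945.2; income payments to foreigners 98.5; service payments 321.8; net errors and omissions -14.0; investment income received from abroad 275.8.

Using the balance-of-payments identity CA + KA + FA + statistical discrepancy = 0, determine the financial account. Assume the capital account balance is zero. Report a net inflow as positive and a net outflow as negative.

199.9

Goods balance = 945.2 - 1050.2 = -105.0
Services balance = 114.3 - 321.8 = -207.5
Trade balance (goods + services) = -105.0 + (-207.5) = -312.5
Net primary income = 275.8 - 98.5 = 177.3
Net secondary income = -50.7
Current account = -312.5 + 177.3 + (-50.7) = -185.9
Financial account = -(-185.9 + (-14.0)) = 199.9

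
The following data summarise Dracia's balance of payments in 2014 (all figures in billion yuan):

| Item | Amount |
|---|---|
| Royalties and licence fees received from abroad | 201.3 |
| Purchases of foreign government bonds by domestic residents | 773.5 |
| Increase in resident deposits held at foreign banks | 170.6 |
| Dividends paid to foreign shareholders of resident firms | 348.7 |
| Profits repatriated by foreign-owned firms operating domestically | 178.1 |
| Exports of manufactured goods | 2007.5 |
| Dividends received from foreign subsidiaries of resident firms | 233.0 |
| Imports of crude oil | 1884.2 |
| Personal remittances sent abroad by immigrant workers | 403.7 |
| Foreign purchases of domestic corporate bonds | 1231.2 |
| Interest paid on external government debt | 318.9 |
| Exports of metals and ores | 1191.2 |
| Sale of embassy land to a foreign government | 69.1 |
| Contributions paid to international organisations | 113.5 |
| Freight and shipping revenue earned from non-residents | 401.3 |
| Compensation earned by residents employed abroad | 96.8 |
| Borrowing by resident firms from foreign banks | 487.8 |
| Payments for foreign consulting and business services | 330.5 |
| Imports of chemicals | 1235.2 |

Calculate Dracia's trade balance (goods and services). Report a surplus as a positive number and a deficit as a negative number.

Goods: -1235.2 + 1191.2 + 2007.5 - 1884.2 = 79.3
Services: 401.3 + 201.3 - 330.5 = 272.1
Trade balance = 79.3 + 272.1 = 351.4
(Excluded from the trade balance — financial account: purchases of foreign government bonds by domestic residents 773.5, increase in resident deposits held at foreign banks 170.6, foreign purchases of domestic corporate bonds 1231.2, borrowing by resident firms from foreign banks 487.8; primary income: dividends paid to foreign shareholders of resident firms 348.7, profits repatriated by foreign-owned firms operating domestically 178.1, dividends received from foreign subsidiaries of resident firms 233.0, interest paid on external government debt 318.9, compensation earned by residents employed abroad 96.8; secondary income: personal remittances sent abroad by immigrant workers 403.7, contributions paid to international organisations 113.5; capital account: sale of embassy land to a foreign government 69.1.)

351.4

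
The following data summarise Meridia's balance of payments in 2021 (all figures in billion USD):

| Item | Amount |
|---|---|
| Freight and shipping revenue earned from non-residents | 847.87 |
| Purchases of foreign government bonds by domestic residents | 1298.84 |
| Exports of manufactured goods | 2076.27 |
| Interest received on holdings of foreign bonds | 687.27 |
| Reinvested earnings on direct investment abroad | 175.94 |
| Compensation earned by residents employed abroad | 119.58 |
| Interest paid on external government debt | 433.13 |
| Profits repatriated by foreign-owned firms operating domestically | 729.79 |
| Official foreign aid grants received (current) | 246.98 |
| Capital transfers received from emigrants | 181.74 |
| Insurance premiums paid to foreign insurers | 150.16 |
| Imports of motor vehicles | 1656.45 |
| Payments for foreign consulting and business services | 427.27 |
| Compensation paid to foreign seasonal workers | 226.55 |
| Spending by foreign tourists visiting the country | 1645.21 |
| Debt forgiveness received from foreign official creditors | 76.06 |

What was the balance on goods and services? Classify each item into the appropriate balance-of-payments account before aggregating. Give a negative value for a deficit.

Goods: -1656.45 + 2076.27 = 419.82
Services: -427.27 + 847.87 - 150.16 + 1645.21 = 1915.65
Trade balance = 419.82 + 1915.65 = 2335.47
(Excluded from the trade balance — financial account: purchases of foreign government bonds by domestic residents 1298.84; primary income: interest received on holdings of foreign bonds 687.27, reinvested earnings on direct investment abroad 175.94, compensation earned by residents employed abroad 119.58, interest paid on external government debt 433.13, profits repatriated by foreign-owned firms operating domestically 729.79, compensation paid to foreign seasonal workers 226.55; secondary income: official foreign aid grants received (current) 246.98; capital account: capital transfers received from emigrants 181.74, debt forgiveness received from foreign official creditors 76.06.)

2335.47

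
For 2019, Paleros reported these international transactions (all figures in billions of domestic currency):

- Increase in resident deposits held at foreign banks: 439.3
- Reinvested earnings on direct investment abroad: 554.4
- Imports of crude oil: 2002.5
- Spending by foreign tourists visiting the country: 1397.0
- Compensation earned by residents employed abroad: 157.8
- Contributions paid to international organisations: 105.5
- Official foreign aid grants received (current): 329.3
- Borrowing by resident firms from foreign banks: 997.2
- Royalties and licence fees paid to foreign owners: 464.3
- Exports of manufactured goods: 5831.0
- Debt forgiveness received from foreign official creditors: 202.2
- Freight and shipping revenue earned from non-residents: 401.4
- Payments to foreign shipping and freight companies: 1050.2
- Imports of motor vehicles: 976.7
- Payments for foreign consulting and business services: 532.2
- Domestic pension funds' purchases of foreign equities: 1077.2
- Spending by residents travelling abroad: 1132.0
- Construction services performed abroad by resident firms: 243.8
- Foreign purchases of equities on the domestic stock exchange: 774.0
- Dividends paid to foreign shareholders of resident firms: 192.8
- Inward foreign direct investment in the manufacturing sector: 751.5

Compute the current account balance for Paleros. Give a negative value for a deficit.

Goods: -2002.5 - 976.7 + 5831.0 = 2851.8
Services: -1132.0 + 243.8 - 464.3 + 1397.0 - 1050.2 - 532.2 + 401.4 = -1136.5
Primary income: 554.4 - 192.8 + 157.8 = 519.4
Secondary income: -105.5 + 329.3 = 223.8
Current account = 2851.8 + (-1136.5) + 519.4 + 223.8 = 2458.5
(Excluded from the current account — financial account: increase in resident deposits held at foreign banks 439.3, borrowing by resident firms from foreign banks 997.2, domestic pension funds' purchases of foreign equities 1077.2, foreign purchases of equities on the domestic stock exchange 774.0, inward foreign direct investment in the manufacturing sector 751.5; capital account: debt forgiveness received from foreign official creditors 202.2.)

2458.5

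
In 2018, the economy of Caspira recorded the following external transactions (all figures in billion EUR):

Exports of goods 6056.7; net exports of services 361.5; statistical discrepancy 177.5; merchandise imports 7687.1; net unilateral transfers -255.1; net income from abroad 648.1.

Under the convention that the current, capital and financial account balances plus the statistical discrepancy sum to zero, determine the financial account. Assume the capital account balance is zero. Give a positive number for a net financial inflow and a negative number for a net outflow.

Goods balance = 6056.7 - 7687.1 = -1630.4
Services balance = 361.5
Trade balance (goods + services) = -1630.4 + 361.5 = -1268.9
Net primary income = 648.1
Net secondary income = -255.1
Current account = -1268.9 + 648.1 + (-255.1) = -875.9
Financial account = -(-875.9 + 177.5) = 698.4

698.4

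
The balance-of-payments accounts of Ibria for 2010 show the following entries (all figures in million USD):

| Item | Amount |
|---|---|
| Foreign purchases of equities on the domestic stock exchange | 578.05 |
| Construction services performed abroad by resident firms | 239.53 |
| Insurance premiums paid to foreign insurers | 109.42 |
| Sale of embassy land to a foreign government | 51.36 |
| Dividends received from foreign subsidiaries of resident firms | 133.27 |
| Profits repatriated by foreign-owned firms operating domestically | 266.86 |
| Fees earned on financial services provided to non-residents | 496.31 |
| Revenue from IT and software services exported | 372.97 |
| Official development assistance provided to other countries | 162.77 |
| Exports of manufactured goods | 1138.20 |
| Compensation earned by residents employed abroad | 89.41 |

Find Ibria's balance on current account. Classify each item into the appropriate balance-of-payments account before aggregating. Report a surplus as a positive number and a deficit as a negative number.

1930.64

Goods: 1138.20
Services: 372.97 - 109.42 + 496.31 + 239.53 = 999.39
Primary income: 133.27 - 266.86 + 89.41 = -44.18
Secondary income: -162.77
Current account = 1138.20 + 999.39 + (-44.18) + (-162.77) = 1930.64
(Excluded from the current account — financial account: foreign purchases of equities on the domestic stock exchange 578.05; capital account: sale of embassy land to a foreign government 51.36.)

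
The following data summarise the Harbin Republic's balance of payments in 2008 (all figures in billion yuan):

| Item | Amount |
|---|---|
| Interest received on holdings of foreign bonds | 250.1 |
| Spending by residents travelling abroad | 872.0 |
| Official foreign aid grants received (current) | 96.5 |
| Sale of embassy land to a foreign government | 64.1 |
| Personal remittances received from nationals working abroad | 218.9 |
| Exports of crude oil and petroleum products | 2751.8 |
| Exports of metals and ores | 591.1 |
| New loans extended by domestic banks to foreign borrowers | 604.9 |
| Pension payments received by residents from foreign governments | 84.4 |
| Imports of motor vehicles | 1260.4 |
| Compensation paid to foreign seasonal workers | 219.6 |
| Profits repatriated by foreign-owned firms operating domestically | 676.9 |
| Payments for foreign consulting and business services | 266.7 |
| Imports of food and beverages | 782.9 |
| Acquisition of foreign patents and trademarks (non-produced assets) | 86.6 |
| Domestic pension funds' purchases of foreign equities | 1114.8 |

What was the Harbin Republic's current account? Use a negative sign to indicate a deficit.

Goods: 591.1 + 2751.8 - 1260.4 - 782.9 = 1299.6
Services: -872.0 - 266.7 = -1138.7
Primary income: 250.1 - 219.6 - 676.9 = -646.4
Secondary income: 218.9 + 96.5 + 84.4 = 399.8
Current account = 1299.6 + (-1138.7) + (-646.4) + 399.8 = -85.7
(Excluded from the current account — capital account: sale of embassy land to a foreign government 64.1, acquisition of foreign patents and trademarks (non-produced assets) 86.6; financial account: new loans extended by domestic banks to foreign borrowers 604.9, domestic pension funds' purchases of foreign equities 1114.8.)

-85.7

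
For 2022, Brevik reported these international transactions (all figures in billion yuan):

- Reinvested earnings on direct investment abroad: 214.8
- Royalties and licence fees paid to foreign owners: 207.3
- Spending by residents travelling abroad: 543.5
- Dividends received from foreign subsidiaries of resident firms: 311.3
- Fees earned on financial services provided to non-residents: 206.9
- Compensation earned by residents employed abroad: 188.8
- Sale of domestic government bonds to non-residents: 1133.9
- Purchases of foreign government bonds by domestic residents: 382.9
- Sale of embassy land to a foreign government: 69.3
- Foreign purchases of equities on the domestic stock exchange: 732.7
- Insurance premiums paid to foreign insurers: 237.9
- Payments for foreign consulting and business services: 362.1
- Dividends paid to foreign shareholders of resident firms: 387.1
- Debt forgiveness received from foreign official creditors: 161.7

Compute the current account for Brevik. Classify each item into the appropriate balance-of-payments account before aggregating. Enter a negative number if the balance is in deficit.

Services: -543.5 - 237.9 - 362.1 + 206.9 - 207.3 = -1143.9
Primary income: 214.8 - 387.1 + 188.8 + 311.3 = 327.8
Current account = (-1143.9) + 327.8 = -816.1
(Excluded from the current account — financial account: sale of domestic government bonds to non-residents 1133.9, purchases of foreign government bonds by domestic residents 382.9, foreign purchases of equities on the domestic stock exchange 732.7; capital account: sale of embassy land to a foreign government 69.3, debt forgiveness received from foreign official creditors 161.7.)

-816.1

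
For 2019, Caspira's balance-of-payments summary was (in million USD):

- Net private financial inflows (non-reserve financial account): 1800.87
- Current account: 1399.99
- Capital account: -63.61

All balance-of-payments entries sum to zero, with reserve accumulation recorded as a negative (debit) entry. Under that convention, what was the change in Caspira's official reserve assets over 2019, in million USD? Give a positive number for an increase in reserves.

3137.25

Official reserve transactions balance = -(1399.99 + (-63.61) + 1800.87) = -3137.25
An accumulation of reserves is recorded as a debit (negative entry), so the change in the stock of reserves is the negative of that balance.
Change in official reserves = -(-3137.25) = 3137.25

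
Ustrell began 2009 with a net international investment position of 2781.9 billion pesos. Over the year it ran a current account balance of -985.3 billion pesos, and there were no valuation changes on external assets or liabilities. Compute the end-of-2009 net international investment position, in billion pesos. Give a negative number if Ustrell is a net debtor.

With no valuation effects, change in NIIP = current account = -985.3
End-of-year NIIP = 2781.9 + (-985.3) = 1796.6

1796.6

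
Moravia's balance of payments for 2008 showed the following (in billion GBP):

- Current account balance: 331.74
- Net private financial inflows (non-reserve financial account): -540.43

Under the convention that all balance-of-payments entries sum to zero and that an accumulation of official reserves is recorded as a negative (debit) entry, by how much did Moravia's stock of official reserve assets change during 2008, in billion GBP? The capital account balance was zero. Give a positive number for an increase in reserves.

Official reserve transactions balance = -(331.74 + (-540.43)) = 208.69
An accumulation of reserves is recorded as a debit (negative entry), so the change in the stock of reserves is the negative of that balance.
Change in official reserves = -(208.69) = -208.69

-208.69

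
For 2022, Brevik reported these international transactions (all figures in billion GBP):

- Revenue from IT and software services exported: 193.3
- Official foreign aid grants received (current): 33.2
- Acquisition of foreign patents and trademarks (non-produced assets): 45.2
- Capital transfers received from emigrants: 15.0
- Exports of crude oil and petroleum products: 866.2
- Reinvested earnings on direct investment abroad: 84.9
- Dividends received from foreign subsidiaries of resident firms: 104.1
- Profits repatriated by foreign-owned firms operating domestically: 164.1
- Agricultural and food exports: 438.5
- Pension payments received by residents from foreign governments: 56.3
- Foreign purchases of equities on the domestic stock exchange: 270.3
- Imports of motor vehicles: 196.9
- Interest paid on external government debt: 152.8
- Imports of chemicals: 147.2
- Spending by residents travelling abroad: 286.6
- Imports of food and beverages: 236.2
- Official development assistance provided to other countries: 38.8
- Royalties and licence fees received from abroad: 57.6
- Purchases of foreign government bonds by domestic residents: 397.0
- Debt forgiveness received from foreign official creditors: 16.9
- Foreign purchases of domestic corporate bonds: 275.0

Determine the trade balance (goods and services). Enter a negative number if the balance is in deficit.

Goods: -236.2 + 438.5 - 196.9 + 866.2 - 147.2 = 724.4
Services: 193.3 - 286.6 + 57.6 = -35.7
Trade balance = 724.4 + (-35.7) = 688.7
(Excluded from the trade balance — secondary income: official foreign aid grants received (current) 33.2, pension payments received by residents from foreign governments 56.3, official development assistance provided to other countries 38.8; capital account: acquisition of foreign patents and trademarks (non-produced assets) 45.2, capital transfers received from emigrants 15.0, debt forgiveness received from foreign official creditors 16.9; primary income: reinvested earnings on direct investment abroad 84.9, dividends received from foreign subsidiaries of resident firms 104.1, profits repatriated by foreign-owned firms operating domestically 164.1, interest paid on external government debt 152.8; financial account: foreign purchases of equities on the domestic stock exchange 270.3, purchases of foreign government bonds by domestic residents 397.0, foreign purchases of domestic corporate bonds 275.0.)

688.7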